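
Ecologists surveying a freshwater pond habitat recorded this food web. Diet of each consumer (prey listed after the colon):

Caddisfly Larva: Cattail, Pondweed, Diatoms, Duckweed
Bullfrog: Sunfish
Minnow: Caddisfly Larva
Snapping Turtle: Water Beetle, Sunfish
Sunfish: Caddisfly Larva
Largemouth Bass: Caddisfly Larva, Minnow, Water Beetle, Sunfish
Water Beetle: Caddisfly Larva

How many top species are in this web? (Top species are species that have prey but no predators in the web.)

Top species (has prey, but nothing eats it): Snapping Turtle, Largemouth Bass, Bullfrog.
Count: 3.

3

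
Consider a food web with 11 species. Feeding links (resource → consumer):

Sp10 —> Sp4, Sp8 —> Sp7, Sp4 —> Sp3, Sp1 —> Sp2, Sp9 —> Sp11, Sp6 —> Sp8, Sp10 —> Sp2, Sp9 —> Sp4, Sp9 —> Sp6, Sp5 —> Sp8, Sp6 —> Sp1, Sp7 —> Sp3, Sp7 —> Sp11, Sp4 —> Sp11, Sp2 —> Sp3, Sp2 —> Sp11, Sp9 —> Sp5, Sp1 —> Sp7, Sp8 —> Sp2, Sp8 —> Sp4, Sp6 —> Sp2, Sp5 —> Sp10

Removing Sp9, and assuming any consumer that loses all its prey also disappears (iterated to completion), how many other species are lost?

Remove Sp9.
Round 1: Sp6 (all prey gone), Sp5 (all prey gone) → extinct.
Round 2: Sp1 (all prey gone), Sp8 (all prey gone), Sp10 (all prey gone) → extinct.
Round 3: Sp2 (all prey gone), Sp4 (all prey gone), Sp7 (all prey gone) → extinct.
Round 4: Sp3 (all prey gone), Sp11 (all prey gone) → extinct.
No further losses. Total secondary extinctions: 10.

10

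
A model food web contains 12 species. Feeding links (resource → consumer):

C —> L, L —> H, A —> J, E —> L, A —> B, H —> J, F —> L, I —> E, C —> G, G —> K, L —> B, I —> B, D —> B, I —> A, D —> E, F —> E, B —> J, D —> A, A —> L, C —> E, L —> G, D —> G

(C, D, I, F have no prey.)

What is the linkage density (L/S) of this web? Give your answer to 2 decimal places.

There are L = 22 links among S = 12 species.
L/S = 22/12 = 1.8333 ≈ 1.83.

L/S = 1.83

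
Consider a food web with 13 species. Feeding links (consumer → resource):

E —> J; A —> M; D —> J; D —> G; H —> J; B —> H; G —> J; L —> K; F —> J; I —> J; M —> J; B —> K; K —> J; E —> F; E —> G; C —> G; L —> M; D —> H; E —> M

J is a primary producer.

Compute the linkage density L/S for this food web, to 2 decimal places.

There are L = 19 links among S = 13 species.
L/S = 19/13 = 1.4615 ≈ 1.46.

L/S = 1.46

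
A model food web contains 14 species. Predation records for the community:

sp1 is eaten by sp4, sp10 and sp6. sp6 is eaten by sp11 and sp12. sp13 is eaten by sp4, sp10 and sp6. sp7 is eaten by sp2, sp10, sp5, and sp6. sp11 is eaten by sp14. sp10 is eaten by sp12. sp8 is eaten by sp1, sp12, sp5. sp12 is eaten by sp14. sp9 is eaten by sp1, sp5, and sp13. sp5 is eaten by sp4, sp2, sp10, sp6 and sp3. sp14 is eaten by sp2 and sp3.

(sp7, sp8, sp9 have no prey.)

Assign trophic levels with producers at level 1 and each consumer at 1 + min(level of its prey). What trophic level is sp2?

sp7 is a producer → level 1.
sp2 eats sp7 → level 2.

Trophic level 2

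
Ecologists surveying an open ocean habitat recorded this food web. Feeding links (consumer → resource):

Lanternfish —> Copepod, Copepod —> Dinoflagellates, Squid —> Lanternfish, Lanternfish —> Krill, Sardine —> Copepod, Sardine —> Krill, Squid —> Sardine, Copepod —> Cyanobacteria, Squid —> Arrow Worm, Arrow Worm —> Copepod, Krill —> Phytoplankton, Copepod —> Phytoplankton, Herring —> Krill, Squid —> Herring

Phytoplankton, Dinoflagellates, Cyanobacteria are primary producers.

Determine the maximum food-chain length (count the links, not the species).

3 links

One longest chain: Phytoplankton → Copepod → Sardine → Squid.
It has 4 species and 3 links.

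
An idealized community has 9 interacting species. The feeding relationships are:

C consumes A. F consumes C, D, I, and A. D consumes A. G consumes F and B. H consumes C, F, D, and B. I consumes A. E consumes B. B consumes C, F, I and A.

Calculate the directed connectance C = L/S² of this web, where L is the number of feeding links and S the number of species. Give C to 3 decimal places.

C = 0.222

The web has S = 9 species and L = 18 feeding links.
C = L / S² = 18 / 81 = 0.2222 ≈ 0.222.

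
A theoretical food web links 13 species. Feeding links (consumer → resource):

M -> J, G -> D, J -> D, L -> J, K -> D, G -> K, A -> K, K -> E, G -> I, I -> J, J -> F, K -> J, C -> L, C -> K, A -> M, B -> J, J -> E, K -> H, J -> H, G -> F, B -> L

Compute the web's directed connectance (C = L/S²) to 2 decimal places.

The web has S = 13 species and L = 21 feeding links.
C = L / S² = 21 / 169 = 0.1243 ≈ 0.12.

C = 0.12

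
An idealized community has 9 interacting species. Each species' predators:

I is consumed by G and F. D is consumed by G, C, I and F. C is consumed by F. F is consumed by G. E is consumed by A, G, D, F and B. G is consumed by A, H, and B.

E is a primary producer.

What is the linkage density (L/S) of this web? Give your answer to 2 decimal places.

There are L = 16 links among S = 9 species.
L/S = 16/9 = 1.7778 ≈ 1.78.

L/S = 1.78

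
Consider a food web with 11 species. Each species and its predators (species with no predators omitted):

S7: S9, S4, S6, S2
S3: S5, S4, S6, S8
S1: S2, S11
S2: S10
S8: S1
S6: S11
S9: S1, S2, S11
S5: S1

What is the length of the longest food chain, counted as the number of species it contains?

One longest chain: S7 → S9 → S1 → S2 → S10.
It has 5 species and 4 links.

5 species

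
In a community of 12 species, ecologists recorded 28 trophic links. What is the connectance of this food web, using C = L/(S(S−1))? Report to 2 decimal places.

The web has S = 12 species and L = 28 feeding links.
C = L / (S(S−1)) = 28 / 132 = 0.2121 ≈ 0.21.

C = 0.21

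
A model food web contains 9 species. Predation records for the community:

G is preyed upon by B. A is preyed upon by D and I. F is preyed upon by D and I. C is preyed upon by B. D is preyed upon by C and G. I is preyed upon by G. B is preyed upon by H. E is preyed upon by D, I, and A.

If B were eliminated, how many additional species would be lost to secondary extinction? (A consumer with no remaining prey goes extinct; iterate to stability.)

1

Remove B.
Round 1: H (all prey gone) → extinct.
No further losses. Total secondary extinctions: 1.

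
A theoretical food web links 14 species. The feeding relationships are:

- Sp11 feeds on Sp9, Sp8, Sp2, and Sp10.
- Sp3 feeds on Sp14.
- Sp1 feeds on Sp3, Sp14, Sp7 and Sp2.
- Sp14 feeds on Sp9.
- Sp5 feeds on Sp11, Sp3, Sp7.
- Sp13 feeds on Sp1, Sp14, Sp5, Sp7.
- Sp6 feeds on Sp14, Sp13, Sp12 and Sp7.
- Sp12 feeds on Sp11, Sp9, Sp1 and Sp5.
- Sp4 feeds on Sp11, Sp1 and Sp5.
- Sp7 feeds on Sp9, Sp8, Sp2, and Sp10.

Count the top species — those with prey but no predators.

2

Top species (has prey, but nothing eats it): Sp4, Sp6.
Count: 2.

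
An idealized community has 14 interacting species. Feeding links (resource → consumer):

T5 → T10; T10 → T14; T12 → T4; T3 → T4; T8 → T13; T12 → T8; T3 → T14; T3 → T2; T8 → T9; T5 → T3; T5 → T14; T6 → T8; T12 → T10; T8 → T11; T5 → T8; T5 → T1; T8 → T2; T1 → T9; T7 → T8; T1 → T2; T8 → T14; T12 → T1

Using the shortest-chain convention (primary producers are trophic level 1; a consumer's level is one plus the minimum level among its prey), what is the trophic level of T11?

Trophic level 3

T5 is a producer → level 1.
T8 eats T5 → level 2.
T11 eats T8 → level 3.
No prey of T11 is below level 2, so 3 is the minimum.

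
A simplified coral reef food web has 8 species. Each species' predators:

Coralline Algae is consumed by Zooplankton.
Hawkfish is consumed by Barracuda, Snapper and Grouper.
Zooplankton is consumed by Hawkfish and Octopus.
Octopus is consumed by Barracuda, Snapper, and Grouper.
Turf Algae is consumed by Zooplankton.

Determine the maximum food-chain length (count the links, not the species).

3 links

One longest chain: Coralline Algae → Zooplankton → Octopus → Snapper.
It has 4 species and 3 links.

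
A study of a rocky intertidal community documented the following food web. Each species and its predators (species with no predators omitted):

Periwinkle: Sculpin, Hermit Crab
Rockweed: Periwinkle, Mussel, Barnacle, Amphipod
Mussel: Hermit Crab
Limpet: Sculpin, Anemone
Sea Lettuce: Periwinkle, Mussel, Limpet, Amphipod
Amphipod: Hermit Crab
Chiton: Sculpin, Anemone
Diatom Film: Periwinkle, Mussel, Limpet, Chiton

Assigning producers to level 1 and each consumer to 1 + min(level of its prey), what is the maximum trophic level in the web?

Producers (level 1): Rockweed, Diatom Film, Sea Lettuce.
Following each consumer down to its lowest-level prey: Rockweed → Amphipod → Hermit Crab (levels 1 through 3).
All prey of Hermit Crab (Amphipod 2, Periwinkle 2, Mussel 2) are at level 2 or above, so Hermit Crab is at level 1 + 2 = 3.
Every consumer has at least one prey at level 2 or below, so none exceeds level 3.

3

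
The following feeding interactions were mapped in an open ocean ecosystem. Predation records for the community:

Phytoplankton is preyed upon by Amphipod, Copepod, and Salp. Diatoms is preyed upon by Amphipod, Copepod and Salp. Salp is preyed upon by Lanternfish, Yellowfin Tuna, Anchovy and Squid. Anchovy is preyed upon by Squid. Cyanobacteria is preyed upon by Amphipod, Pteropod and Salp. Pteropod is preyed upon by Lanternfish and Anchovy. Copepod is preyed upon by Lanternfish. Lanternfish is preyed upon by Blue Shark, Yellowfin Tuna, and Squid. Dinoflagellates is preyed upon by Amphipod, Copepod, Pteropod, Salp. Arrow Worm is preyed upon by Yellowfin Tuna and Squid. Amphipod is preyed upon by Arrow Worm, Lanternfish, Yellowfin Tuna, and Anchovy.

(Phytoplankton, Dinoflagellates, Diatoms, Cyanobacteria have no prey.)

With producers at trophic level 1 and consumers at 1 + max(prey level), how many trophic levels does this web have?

4

Producers (level 1): Phytoplankton, Dinoflagellates, Diatoms, Cyanobacteria.
Phytoplankton → Amphipod → Lanternfish → Squid gives Squid level 4.
No species has a prey at level 4, so no species reaches level 5.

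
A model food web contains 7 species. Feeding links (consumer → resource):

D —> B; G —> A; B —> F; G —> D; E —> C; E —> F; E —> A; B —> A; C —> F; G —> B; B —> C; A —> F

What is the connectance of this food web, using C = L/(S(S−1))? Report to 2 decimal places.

C = 0.29

The web has S = 7 species and L = 12 feeding links.
C = L / (S(S−1)) = 12 / 42 = 0.2857 ≈ 0.29.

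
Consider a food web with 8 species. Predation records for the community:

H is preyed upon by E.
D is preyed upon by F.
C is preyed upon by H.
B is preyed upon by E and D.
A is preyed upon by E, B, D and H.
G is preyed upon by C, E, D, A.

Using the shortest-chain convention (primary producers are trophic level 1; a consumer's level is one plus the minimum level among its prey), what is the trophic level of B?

G is a producer → level 1.
A eats G → level 2.
B eats A → level 3.
No prey of B is below level 2, so 3 is the minimum.

Trophic level 3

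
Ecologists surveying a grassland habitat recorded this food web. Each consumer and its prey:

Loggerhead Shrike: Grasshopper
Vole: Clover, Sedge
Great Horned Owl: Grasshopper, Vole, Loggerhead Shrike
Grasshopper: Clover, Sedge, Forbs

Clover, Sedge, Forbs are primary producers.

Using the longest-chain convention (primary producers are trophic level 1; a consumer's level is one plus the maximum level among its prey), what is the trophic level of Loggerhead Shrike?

Trophic level 3

Clover is a producer → level 1.
Grasshopper eats Clover (level 1); other prey at levels: Sedge 1, Forbs 1 → level 2.
Loggerhead Shrike eats Grasshopper → level 3.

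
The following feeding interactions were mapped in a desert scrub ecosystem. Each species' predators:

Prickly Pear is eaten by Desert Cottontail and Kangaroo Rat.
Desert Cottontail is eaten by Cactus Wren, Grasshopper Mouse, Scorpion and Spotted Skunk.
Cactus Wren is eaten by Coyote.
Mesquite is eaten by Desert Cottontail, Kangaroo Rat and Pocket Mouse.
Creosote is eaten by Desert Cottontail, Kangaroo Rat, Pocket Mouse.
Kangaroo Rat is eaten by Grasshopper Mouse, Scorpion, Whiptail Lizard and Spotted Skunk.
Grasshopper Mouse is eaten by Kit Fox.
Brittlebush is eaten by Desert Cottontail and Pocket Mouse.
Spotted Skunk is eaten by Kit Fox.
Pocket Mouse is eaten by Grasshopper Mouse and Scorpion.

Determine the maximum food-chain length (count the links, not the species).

One longest chain: Brittlebush → Desert Cottontail → Cactus Wren → Coyote.
It has 4 species and 3 links.

3 links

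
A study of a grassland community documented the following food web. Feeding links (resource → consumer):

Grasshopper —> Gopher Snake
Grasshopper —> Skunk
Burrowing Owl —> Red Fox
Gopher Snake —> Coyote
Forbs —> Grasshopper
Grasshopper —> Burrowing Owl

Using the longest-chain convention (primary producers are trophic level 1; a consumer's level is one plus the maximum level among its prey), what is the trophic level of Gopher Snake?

Trophic level 3

Forbs is a producer → level 1.
Grasshopper eats Forbs → level 2.
Gopher Snake eats Grasshopper → level 3.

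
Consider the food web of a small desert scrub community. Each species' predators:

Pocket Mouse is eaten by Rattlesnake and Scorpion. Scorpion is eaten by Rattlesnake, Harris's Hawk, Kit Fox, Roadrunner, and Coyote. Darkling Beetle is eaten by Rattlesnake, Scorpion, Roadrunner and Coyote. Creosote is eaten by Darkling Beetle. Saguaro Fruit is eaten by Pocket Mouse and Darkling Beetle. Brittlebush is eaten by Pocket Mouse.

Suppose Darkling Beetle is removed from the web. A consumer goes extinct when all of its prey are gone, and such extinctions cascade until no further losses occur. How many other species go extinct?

Remove Darkling Beetle.
Every predator of it retains at least one other prey: Scorpion still has Pocket Mouse; Rattlesnake still has Pocket Mouse, Scorpion; Roadrunner still has Scorpion; Coyote still has Scorpion.
No consumer loses all prey, so no secondary extinctions occur.

0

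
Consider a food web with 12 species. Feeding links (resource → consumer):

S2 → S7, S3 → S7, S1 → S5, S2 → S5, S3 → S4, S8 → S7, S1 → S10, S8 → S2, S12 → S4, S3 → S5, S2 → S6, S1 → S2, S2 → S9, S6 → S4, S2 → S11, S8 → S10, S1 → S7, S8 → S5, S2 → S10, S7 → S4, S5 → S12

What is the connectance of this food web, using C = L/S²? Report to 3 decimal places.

The web has S = 12 species and L = 21 feeding links.
C = L / S² = 21 / 144 = 0.1458 ≈ 0.146.

C = 0.146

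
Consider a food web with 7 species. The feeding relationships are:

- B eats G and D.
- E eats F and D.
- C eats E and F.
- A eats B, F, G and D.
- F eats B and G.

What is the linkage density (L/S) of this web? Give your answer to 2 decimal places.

L/S = 1.71

There are L = 12 links among S = 7 species.
L/S = 12/7 = 1.7143 ≈ 1.71.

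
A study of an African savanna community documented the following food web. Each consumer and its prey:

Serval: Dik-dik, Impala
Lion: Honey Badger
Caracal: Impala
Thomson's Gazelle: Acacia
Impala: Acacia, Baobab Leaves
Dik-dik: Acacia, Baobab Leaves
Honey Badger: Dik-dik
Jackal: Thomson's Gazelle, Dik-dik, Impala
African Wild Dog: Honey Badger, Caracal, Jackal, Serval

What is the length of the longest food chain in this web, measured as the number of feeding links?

3 links

One longest chain: Acacia → Dik-dik → Serval → African Wild Dog.
It has 4 species and 3 links.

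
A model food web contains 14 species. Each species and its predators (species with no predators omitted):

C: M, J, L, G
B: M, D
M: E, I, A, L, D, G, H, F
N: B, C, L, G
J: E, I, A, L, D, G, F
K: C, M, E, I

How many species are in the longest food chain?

One longest chain: N → B → M → E.
It has 4 species and 3 links.

4 species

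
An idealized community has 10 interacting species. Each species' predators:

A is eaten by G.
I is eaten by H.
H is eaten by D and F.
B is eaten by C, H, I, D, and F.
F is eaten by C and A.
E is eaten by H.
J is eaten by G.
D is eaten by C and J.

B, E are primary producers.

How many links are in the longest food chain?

One longest chain: B → I → H → F → A → G.
It has 6 species and 5 links.

5 links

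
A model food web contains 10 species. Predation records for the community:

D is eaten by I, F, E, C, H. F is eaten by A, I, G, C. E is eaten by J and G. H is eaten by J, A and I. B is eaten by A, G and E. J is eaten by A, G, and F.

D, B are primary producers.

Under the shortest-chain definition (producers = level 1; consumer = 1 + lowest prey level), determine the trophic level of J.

D is a producer → level 1.
H eats D → level 2.
J eats H → level 3.
No prey of J is below level 2, so 3 is the minimum.

Trophic level 3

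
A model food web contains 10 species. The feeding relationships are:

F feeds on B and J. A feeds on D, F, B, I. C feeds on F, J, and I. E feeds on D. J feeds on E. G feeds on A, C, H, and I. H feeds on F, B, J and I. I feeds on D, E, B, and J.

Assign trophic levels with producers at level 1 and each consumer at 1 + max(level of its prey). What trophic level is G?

Trophic level 6

D is a producer → level 1.
E eats D → level 2.
J eats E → level 3.
I eats J (level 3); other prey at levels: B 1, D 1, E 2 → level 4.
H eats I (level 4); other prey at levels: B 1, J 3, F 4 → level 5.
G eats H (level 5); other prey at levels: I 4, A 5, C 5 → level 6.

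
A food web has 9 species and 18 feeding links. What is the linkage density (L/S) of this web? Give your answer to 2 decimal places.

L/S = 2.00

There are L = 18 links among S = 9 species.
L/S = 18/9 = 2.0000 ≈ 2.00.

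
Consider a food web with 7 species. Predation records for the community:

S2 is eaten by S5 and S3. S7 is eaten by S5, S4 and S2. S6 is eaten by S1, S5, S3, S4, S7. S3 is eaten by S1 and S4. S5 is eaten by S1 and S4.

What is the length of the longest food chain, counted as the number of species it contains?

5 species

One longest chain: S6 → S7 → S2 → S5 → S4.
It has 5 species and 4 links.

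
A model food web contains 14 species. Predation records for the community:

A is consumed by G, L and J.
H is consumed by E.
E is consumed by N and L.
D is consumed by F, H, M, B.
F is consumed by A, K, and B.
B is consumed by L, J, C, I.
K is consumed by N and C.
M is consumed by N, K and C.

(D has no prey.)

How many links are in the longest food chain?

One longest chain: D → F → B → L.
It has 4 species and 3 links.

3 links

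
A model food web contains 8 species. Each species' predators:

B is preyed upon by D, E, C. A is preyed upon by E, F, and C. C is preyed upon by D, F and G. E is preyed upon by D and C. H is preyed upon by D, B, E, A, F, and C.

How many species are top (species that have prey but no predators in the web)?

Top species (has prey, but nothing eats it): G, D, F.
Count: 3.

3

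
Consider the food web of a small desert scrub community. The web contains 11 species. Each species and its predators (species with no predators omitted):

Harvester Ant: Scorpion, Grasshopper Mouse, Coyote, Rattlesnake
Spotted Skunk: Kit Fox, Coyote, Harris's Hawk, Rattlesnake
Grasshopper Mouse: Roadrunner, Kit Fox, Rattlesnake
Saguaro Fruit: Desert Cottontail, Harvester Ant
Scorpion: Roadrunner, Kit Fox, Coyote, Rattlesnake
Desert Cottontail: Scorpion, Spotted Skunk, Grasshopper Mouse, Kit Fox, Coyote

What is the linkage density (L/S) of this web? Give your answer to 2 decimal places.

L/S = 2.00

There are L = 22 links among S = 11 species.
L/S = 22/11 = 2.0000 ≈ 2.00.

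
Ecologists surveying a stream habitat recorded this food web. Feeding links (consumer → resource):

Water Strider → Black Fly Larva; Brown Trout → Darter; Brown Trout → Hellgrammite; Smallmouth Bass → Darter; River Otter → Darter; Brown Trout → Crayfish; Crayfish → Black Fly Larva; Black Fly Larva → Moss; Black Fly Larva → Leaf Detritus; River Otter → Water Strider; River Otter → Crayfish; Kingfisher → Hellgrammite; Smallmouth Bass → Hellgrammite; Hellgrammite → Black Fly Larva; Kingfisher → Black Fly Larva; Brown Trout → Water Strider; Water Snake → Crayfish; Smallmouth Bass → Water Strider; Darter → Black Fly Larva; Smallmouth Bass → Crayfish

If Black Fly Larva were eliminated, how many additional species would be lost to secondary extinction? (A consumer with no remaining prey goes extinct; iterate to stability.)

9

Remove Black Fly Larva.
Round 1: Hellgrammite (all prey gone), Darter (all prey gone), Crayfish (all prey gone), Water Strider (all prey gone) → extinct.
Round 2: Kingfisher (all prey gone), Smallmouth Bass (all prey gone), Water Snake (all prey gone), Brown Trout (all prey gone), River Otter (all prey gone) → extinct.
No further losses. Total secondary extinctions: 9.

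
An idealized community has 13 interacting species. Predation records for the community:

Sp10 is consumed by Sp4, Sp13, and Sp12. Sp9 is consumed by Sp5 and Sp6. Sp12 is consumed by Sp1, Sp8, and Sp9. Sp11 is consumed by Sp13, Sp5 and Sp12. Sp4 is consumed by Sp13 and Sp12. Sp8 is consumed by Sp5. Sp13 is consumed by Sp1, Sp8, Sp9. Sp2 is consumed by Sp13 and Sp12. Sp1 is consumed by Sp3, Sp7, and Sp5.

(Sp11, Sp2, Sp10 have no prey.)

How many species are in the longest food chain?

5 species

One longest chain: Sp10 → Sp4 → Sp12 → Sp1 → Sp7.
It has 5 species and 4 links.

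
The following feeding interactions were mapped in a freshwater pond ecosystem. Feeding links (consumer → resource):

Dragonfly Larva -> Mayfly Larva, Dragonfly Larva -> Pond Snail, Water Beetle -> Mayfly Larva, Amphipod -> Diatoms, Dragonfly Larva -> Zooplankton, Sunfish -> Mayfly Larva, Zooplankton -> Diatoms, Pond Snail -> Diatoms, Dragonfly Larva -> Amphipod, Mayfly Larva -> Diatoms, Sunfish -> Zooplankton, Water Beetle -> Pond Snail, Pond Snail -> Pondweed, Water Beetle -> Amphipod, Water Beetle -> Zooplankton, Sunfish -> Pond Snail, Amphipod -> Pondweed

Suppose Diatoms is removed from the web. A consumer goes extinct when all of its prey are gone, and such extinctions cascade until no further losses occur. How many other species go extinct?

2

Remove Diatoms.
Round 1: Mayfly Larva (all prey gone), Zooplankton (all prey gone) → extinct.
No further losses. Total secondary extinctions: 2.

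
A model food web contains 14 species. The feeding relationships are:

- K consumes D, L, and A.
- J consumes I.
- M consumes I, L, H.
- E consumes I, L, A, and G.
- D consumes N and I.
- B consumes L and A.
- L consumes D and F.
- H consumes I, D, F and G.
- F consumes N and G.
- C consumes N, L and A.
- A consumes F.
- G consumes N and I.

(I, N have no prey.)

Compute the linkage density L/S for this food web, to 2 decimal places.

L/S = 2.07

There are L = 29 links among S = 14 species.
L/S = 29/14 = 2.0714 ≈ 2.07.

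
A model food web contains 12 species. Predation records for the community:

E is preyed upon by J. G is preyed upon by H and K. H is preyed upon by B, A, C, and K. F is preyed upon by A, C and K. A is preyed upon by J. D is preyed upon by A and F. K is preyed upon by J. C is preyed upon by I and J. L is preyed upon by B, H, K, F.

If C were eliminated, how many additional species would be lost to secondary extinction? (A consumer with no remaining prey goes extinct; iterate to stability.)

1

Remove C.
Round 1: I (all prey gone) → extinct.
No further losses. Total secondary extinctions: 1.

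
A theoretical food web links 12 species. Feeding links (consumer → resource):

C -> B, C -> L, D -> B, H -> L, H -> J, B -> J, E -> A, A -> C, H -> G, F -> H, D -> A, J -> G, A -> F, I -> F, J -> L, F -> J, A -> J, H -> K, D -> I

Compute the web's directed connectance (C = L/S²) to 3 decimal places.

The web has S = 12 species and L = 19 feeding links.
C = L / S² = 19 / 144 = 0.1319 ≈ 0.132.

C = 0.132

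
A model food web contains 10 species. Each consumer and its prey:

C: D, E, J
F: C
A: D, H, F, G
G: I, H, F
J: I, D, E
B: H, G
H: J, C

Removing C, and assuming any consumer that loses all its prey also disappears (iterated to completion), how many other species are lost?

1

Remove C.
Round 1: F (all prey gone) → extinct.
No further losses. Total secondary extinctions: 1.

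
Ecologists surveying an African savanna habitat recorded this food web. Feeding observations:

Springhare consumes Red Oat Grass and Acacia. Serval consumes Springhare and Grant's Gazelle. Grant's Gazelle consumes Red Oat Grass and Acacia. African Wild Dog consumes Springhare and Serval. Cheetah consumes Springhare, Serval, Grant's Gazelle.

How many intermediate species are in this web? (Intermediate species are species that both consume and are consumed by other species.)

3

Intermediate species (has both prey and predators): Grant's Gazelle, Springhare, Serval.
Count: 3.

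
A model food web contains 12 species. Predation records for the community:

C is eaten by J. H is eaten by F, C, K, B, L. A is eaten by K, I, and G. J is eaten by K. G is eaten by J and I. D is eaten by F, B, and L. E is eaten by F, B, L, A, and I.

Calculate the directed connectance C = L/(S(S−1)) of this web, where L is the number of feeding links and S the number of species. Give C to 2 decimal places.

The web has S = 12 species and L = 20 feeding links.
C = L / (S(S−1)) = 20 / 132 = 0.1515 ≈ 0.15.

C = 0.15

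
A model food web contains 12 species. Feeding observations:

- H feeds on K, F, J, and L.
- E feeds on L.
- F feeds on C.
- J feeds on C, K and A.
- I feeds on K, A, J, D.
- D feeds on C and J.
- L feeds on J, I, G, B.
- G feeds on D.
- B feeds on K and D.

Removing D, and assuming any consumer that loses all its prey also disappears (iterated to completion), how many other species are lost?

1

Remove D.
Round 1: G (all prey gone) → extinct.
No further losses. Total secondary extinctions: 1.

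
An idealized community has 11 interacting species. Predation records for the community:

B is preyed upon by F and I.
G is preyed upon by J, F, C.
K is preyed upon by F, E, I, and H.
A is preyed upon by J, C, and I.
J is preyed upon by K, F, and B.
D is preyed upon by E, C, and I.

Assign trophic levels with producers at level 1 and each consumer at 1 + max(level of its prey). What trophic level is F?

Trophic level 4

G is a producer → level 1.
J eats G (level 1); other prey at levels: A 1 → level 2.
B eats J → level 3.
F eats B (level 3); other prey at levels: G 1, J 2, K 3 → level 4.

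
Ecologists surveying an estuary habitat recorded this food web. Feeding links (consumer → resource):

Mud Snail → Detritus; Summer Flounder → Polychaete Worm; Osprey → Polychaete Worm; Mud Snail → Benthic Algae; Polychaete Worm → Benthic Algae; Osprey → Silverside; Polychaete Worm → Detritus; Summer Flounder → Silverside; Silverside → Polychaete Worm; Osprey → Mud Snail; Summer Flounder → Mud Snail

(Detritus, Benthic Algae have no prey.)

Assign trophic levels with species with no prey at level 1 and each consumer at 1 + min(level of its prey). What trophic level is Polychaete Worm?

Detritus has no prey (basal) → level 1.
Polychaete Worm eats Detritus → level 2.

Trophic level 2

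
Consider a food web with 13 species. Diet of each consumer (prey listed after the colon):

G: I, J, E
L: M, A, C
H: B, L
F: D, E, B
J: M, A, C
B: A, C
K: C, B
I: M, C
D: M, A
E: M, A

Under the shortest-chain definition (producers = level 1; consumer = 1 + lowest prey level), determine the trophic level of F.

Trophic level 3

M is a producer → level 1.
D eats M → level 2.
F eats D → level 3.
No prey of F is below level 2, so 3 is the minimum.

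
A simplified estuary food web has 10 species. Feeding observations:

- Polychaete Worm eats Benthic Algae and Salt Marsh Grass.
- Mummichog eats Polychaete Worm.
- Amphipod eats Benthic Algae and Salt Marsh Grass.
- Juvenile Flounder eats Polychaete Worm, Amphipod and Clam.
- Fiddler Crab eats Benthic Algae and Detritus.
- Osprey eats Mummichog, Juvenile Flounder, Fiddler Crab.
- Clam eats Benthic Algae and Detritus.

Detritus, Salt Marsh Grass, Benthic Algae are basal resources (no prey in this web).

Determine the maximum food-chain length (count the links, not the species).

3 links

One longest chain: Salt Marsh Grass → Polychaete Worm → Mummichog → Osprey.
It has 4 species and 3 links.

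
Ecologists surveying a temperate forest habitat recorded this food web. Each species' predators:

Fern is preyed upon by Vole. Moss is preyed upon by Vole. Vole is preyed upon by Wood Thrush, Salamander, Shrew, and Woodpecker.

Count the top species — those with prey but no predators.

4

Top species (has prey, but nothing eats it): Woodpecker, Salamander, Shrew, Wood Thrush.
Count: 4.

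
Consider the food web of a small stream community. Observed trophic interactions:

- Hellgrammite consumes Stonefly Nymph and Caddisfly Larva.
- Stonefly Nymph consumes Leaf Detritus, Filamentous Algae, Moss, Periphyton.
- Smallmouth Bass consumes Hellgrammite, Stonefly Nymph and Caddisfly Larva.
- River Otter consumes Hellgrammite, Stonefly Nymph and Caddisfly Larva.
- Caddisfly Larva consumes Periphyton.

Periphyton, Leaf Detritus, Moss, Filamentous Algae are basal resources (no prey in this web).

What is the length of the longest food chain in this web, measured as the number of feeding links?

One longest chain: Periphyton → Stonefly Nymph → Hellgrammite → River Otter.
It has 4 species and 3 links.

3 links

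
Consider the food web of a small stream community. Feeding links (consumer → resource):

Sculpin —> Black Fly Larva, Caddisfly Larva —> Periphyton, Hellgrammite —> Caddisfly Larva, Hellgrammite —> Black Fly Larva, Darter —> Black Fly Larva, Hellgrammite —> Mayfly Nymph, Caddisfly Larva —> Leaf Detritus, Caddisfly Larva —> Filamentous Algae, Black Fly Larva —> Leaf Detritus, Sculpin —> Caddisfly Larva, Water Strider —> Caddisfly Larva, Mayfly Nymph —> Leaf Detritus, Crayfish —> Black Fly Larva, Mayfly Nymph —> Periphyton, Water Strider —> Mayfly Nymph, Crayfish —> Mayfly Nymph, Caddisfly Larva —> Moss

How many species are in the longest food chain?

One longest chain: Leaf Detritus → Mayfly Nymph → Water Strider.
It has 3 species and 2 links.

3 species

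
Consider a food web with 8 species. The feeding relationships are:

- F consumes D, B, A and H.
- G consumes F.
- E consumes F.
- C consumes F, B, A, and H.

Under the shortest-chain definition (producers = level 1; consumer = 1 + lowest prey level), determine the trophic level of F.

A is a producer → level 1.
F eats A → level 2.

Trophic level 2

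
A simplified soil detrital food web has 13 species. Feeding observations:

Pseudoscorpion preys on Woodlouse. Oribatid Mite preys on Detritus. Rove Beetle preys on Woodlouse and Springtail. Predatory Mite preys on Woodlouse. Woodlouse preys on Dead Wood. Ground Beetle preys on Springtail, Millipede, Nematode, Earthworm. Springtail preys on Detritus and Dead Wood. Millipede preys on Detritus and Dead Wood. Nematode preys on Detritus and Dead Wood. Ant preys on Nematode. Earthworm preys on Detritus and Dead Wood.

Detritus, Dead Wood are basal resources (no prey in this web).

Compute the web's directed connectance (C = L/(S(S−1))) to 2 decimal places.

The web has S = 13 species and L = 19 feeding links.
C = L / (S(S−1)) = 19 / 156 = 0.1218 ≈ 0.12.

C = 0.12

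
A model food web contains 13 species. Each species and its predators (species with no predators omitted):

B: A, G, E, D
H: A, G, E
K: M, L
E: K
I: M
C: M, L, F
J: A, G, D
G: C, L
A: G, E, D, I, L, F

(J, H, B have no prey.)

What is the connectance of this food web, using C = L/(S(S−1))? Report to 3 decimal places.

C = 0.160

The web has S = 13 species and L = 25 feeding links.
C = L / (S(S−1)) = 25 / 156 = 0.1603 ≈ 0.160.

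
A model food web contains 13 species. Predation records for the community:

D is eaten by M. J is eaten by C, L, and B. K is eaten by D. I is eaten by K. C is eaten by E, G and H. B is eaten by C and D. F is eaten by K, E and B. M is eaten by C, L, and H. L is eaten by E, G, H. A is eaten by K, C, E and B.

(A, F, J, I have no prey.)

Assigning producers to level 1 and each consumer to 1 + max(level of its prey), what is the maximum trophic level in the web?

6

Producers (level 1): A, F, J, I.
A → B → D → M → C → E gives E level 6.
No species has a prey at level 6, so no species reaches level 7.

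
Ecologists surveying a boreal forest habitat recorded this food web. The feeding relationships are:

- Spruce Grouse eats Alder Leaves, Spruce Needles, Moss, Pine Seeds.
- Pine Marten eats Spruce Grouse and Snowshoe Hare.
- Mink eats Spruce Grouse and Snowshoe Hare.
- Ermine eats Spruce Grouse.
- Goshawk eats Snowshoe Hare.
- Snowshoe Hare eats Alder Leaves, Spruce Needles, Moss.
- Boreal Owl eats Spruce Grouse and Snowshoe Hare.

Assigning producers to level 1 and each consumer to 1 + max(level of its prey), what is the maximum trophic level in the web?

3

Producers (level 1): Pine Seeds, Alder Leaves, Moss, Spruce Needles.
Pine Seeds → Spruce Grouse → Mink gives Mink level 3.
No species has a prey at level 3, so no species reaches level 4.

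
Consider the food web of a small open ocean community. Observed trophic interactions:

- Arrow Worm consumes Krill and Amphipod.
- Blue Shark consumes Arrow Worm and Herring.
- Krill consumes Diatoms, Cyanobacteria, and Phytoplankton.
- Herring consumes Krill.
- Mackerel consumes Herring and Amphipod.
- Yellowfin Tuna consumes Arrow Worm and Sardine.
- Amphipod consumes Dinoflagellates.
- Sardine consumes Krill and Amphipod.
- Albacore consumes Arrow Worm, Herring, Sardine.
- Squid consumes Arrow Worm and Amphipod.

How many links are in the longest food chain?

One longest chain: Cyanobacteria → Krill → Sardine → Albacore.
It has 4 species and 3 links.

3 links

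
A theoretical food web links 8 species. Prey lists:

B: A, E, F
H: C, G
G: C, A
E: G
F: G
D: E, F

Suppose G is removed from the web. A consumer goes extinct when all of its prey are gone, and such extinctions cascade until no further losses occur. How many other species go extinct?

3

Remove G.
Round 1: E (all prey gone), F (all prey gone) → extinct.
Round 2: D (all prey gone) → extinct.
No further losses. Total secondary extinctions: 3.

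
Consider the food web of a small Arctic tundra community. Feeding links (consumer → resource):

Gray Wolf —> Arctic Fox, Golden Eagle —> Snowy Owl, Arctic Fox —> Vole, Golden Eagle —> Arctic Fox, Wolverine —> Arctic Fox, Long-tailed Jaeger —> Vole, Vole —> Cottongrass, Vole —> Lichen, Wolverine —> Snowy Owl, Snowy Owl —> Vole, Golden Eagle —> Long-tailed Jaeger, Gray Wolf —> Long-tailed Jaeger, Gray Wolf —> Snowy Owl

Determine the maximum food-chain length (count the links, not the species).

3 links

One longest chain: Lichen → Vole → Snowy Owl → Wolverine.
It has 4 species and 3 links.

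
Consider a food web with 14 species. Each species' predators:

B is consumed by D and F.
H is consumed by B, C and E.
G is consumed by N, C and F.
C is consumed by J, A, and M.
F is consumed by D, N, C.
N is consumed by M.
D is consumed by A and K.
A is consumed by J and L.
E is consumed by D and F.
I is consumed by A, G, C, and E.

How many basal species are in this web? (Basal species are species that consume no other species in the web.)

Basal species (no prey listed): I, H.
Count: 2.

2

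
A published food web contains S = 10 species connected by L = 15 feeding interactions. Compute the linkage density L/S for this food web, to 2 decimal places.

There are L = 15 links among S = 10 species.
L/S = 15/10 = 1.5000 ≈ 1.50.

L/S = 1.50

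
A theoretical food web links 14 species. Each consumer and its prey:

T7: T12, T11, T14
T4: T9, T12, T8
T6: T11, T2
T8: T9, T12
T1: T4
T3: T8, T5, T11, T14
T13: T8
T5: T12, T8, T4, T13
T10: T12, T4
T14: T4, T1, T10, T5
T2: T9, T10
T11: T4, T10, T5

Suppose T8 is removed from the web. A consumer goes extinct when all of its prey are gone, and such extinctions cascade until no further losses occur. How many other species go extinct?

Remove T8.
Round 1: T13 (all prey gone) → extinct.
No further losses. Total secondary extinctions: 1.

1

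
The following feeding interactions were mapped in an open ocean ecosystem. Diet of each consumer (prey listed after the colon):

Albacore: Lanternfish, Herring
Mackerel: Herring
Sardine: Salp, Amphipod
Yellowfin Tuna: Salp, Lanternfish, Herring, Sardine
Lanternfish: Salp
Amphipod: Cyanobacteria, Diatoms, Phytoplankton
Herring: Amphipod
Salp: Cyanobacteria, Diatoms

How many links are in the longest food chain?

3 links

One longest chain: Cyanobacteria → Salp → Lanternfish → Yellowfin Tuna.
It has 4 species and 3 links.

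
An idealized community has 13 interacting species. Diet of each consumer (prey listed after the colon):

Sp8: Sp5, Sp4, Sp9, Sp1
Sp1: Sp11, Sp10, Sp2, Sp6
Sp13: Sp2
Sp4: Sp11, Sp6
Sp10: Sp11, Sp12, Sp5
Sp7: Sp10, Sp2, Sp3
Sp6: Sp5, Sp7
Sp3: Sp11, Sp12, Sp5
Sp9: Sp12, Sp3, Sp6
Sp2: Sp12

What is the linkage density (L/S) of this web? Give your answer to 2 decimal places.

L/S = 2.00

There are L = 26 links among S = 13 species.
L/S = 26/13 = 2.0000 ≈ 2.00.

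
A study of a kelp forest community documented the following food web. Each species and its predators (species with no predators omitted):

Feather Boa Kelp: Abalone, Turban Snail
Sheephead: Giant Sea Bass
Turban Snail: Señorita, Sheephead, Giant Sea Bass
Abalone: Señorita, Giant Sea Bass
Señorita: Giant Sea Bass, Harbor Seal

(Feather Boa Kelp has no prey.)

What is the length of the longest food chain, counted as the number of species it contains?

4 species

One longest chain: Feather Boa Kelp → Abalone → Señorita → Giant Sea Bass.
It has 4 species and 3 links.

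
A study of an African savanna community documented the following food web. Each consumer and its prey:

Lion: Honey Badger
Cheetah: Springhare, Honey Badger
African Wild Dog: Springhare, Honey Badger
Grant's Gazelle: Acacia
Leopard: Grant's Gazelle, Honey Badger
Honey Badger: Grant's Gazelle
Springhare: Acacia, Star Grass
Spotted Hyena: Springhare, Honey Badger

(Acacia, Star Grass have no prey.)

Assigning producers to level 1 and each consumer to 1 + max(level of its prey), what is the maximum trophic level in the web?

4

Producers (level 1): Acacia, Star Grass.
Acacia → Grant's Gazelle → Honey Badger → Spotted Hyena gives Spotted Hyena level 4.
No species has a prey at level 4, so no species reaches level 5.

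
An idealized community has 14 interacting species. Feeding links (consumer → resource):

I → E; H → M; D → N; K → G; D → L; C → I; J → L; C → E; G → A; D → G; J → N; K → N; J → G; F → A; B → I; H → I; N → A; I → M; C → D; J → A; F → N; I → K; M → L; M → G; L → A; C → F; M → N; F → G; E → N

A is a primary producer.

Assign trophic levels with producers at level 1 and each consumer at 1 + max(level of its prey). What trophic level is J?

Trophic level 3

A is a producer → level 1.
L eats A → level 2.
J eats L (level 2); other prey at levels: A 1, N 2, G 2 → level 3.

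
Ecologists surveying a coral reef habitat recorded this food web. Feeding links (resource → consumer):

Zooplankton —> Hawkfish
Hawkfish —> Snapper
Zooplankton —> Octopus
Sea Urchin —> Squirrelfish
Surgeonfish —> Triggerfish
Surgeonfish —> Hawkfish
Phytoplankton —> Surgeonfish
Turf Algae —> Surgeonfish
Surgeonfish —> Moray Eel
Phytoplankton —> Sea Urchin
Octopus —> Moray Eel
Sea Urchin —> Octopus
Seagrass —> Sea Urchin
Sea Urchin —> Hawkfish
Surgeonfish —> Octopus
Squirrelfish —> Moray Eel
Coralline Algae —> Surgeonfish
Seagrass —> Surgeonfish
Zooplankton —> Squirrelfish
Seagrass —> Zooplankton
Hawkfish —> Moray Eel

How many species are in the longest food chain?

One longest chain: Seagrass → Sea Urchin → Hawkfish → Snapper.
It has 4 species and 3 links.

4 species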